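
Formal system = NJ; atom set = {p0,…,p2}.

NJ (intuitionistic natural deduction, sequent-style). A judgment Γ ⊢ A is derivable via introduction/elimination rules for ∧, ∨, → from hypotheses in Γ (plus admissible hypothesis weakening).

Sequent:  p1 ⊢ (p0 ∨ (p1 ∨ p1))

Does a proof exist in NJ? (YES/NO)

Proof tree:
[∨I₂] p1 ⊢ (p0 ∨ (p1 ∨ p1))
  [∨I₁] p1 ⊢ (p1 ∨ p1)
    [Ax] p1 ⊢ p1

Result: YES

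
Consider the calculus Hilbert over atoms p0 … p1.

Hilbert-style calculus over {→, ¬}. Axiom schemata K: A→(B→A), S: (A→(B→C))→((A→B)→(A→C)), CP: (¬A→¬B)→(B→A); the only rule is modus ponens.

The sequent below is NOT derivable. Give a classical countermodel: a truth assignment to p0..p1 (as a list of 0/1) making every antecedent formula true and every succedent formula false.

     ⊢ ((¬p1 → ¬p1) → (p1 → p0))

Search for a countermodel by truth-table:
  v=00: Γ:[] Δ:[((¬p1 → ¬p1) → (p1 → p0))=T] refutes=False
  v=01: Γ:[] Δ:[((¬p1 → ¬p1) → (p1 → p0))=F] refutes=True  ← countermodel

Result: [0, 1]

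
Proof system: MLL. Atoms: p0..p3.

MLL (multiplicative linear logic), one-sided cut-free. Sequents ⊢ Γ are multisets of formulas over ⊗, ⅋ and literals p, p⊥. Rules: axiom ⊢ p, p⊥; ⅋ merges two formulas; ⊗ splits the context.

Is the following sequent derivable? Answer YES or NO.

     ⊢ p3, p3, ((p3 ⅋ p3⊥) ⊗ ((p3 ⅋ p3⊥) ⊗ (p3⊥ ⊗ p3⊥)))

Derivation trace:
[⊗]  ⊢ p3, p3, ((p3 ⅋ p3⊥) ⊗ ((p3 ⅋ p3⊥) ⊗ (p3⊥ ⊗ p3⊥)))
  [⅋]  ⊢ (p3 ⅋ p3⊥)
    [Ax]  ⊢ p3, p3⊥
  [⊗]  ⊢ p3, p3, ((p3 ⅋ p3⊥) ⊗ (p3⊥ ⊗ p3⊥))
    [⅋]  ⊢ (p3 ⅋ p3⊥)
      [Ax]  ⊢ p3, p3⊥
    [⊗]  ⊢ p3, p3, (p3⊥ ⊗ p3⊥)
      [Ax]  ⊢ p3, p3⊥
      [Ax]  ⊢ p3, p3⊥

Result: YES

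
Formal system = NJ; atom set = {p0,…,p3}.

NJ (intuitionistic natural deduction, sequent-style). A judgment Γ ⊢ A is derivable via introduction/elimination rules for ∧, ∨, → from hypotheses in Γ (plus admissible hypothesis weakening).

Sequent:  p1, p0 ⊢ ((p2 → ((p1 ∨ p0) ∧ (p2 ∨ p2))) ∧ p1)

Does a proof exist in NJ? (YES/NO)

Derivation trace:
[∧I] p1, p0 ⊢ ((p2 → ((p1 ∨ p0) ∧ (p2 ∨ p2))) ∧ p1)
  [→I] p0 ⊢ (p2 → ((p1 ∨ p0) ∧ (p2 ∨ p2)))
    [∧I] p2, p0 ⊢ ((p1 ∨ p0) ∧ (p2 ∨ p2))
      [∨I₂] p0 ⊢ (p1 ∨ p0)
        [Ax] p0 ⊢ p0
      [∨I₂] p2 ⊢ (p2 ∨ p2)
        [Ax] p2 ⊢ p2
  [Ax] p1 ⊢ p1

Result: YES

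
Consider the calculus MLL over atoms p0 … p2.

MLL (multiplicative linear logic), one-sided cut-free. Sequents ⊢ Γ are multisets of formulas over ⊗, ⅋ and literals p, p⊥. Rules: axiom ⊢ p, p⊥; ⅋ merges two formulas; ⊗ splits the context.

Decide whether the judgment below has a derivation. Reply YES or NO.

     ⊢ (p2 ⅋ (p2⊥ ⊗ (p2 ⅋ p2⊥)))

Derivation (root first):
[⅋]  ⊢ (p2 ⅋ (p2⊥ ⊗ (p2 ⅋ p2⊥)))
  [⊗]  ⊢ p2, (p2⊥ ⊗ (p2 ⅋ p2⊥))
    [Ax]  ⊢ p2, p2⊥
    [⅋]  ⊢ (p2 ⅋ p2⊥)
      [Ax]  ⊢ p2, p2⊥

Result: YES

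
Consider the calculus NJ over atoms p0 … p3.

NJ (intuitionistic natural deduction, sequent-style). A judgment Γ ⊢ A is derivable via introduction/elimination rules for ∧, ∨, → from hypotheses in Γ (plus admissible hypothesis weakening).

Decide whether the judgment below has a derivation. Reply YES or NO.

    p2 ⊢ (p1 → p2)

Proof tree:
[→I] p2 ⊢ (p1 → p2)
  [Wk] p2, p1 ⊢ p2
    [Ax] p2 ⊢ p2

Result: YES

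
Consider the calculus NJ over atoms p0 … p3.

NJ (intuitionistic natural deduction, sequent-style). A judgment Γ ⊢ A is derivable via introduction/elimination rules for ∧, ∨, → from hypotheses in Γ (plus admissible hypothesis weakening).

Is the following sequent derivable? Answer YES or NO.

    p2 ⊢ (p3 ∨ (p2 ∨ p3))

Proof tree:
[∨I₂] p2 ⊢ (p3 ∨ (p2 ∨ p3))
  [∨I₁] p2 ⊢ (p2 ∨ p3)
    [Ax] p2 ⊢ p2

Result: YES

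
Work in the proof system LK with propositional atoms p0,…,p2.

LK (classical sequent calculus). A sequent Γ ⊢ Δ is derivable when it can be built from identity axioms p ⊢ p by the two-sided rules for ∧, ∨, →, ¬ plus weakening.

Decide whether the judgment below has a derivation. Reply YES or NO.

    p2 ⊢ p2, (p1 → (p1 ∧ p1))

Derivation trace:
[→R] p2 ⊢ p2, (p1 → (p1 ∧ p1))
  [∧R] p1, p2 ⊢ p2, (p1 ∧ p1)
    [WR] p2 ⊢ p2, p1
      [Ax] p2 ⊢ p2
    [Ax] p1 ⊢ p1

Result: YES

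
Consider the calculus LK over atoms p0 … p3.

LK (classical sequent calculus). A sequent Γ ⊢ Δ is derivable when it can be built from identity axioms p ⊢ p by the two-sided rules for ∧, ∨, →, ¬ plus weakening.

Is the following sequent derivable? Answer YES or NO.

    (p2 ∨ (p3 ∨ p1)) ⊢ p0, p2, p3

Truth-table refutation:
  v=0000: Γ:[(p2 ∨ (p3 ∨ p1))=F] Δ:[p0=F, p2=F, p3=F] refutes=False
  v=0001: Γ:[(p2 ∨ (p3 ∨ p1))=T] Δ:[p0=F, p2=F, p3=T] refutes=False
  v=0010: Γ:[(p2 ∨ (p3 ∨ p1))=T] Δ:[p0=F, p2=T, p3=F] refutes=False
  v=0011: Γ:[(p2 ∨ (p3 ∨ p1))=T] Δ:[p0=F, p2=T, p3=T] refutes=False
  v=0100: Γ:[(p2 ∨ (p3 ∨ p1))=T] Δ:[p0=F, p2=F, p3=F] refutes=True  ← countermodel

Result: NO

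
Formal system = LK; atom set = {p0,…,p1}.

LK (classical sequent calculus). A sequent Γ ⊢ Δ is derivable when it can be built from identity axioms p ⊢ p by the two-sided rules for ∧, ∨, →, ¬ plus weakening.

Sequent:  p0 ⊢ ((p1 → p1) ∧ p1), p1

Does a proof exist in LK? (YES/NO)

Search for a countermodel by truth-table:
  v=00: Γ:[p0=F] Δ:[((p1 → p1) ∧ p1)=F, p1=F] refutes=False
  v=01: Γ:[p0=F] Δ:[((p1 → p1) ∧ p1)=T, p1=T] refutes=False
  v=10: Γ:[p0=T] Δ:[((p1 → p1) ∧ p1)=F, p1=F] refutes=True  ← countermodel

Result: NO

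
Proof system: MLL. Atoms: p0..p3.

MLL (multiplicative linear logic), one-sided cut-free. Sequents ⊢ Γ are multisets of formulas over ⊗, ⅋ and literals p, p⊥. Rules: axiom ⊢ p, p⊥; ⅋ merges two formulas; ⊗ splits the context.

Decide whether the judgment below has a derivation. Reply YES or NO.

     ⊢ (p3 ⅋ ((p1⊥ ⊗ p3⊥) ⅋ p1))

Derivation (root first):
[⅋]  ⊢ (p3 ⅋ ((p1⊥ ⊗ p3⊥) ⅋ p1))
  [⅋]  ⊢ p3, ((p1⊥ ⊗ p3⊥) ⅋ p1)
    [⊗]  ⊢ p1, p3, (p1⊥ ⊗ p3⊥)
      [Ax]  ⊢ p1, p1⊥
      [Ax]  ⊢ p3, p3⊥

Result: YES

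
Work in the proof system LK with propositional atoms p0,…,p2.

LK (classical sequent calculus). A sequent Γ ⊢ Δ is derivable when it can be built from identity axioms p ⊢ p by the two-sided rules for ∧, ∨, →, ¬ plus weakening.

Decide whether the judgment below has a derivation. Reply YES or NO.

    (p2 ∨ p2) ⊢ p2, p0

Proof tree:
[∨L] (p2 ∨ p2) ⊢ p2, p0
  [WR] p2 ⊢ p2, p0
    [Ax] p2 ⊢ p2
  [Ax] p2 ⊢ p2

Result: YES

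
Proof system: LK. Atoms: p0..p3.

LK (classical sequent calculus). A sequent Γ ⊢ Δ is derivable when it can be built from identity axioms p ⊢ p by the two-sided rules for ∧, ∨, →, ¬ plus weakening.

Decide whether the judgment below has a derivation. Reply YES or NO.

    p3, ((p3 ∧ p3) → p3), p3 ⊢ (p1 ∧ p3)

Truth-table refutation:
  v=0000: Γ:[p3=F, ((p3 ∧ p3) → p3)=T, p3=F] Δ:[(p1 ∧ p3)=F] refutes=False
  v=0001: Γ:[p3=T, ((p3 ∧ p3) → p3)=T, p3=T] Δ:[(p1 ∧ p3)=F] refutes=True  ← countermodel

Result: NO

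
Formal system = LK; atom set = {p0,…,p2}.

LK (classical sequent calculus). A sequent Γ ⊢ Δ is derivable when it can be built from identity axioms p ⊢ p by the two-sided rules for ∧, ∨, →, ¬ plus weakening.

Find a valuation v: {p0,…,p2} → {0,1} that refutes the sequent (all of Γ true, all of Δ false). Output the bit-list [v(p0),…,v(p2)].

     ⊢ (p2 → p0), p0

Search for a countermodel by truth-table:
  v=000: Γ:[] Δ:[(p2 → p0)=T, p0=F] refutes=False
  v=001: Γ:[] Δ:[(p2 → p0)=F, p0=F] refutes=True  ← countermodel

Result: [0, 0, 1]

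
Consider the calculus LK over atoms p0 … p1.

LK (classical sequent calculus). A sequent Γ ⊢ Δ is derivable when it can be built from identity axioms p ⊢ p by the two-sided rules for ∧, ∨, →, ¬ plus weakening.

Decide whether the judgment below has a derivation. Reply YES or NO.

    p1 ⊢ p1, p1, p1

Derivation trace:
[WR] p1 ⊢ p1, p1, p1
  [WR] p1 ⊢ p1, p1
    [Ax] p1 ⊢ p1

Result: YES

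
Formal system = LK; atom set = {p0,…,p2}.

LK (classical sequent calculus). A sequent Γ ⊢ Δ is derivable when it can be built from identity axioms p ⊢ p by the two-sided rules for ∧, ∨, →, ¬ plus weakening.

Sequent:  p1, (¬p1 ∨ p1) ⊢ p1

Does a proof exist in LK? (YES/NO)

Proof tree:
[∨L] p1, (¬p1 ∨ p1) ⊢ p1
  [¬L] p1, ¬p1 ⊢ 
    [Ax] p1 ⊢ p1
  [Ax] p1 ⊢ p1

Result: YES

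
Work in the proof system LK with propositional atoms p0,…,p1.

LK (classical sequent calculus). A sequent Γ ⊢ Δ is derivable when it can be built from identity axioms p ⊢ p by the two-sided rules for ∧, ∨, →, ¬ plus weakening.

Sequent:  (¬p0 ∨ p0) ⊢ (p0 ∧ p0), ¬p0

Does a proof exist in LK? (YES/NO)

Derivation (root first):
[¬R] (¬p0 ∨ p0) ⊢ (p0 ∧ p0), ¬p0
  [∧R] (¬p0 ∨ p0), p0 ⊢ (p0 ∧ p0)
    [∨L] p0, (¬p0 ∨ p0) ⊢ p0
      [¬L] p0, ¬p0 ⊢ 
        [Ax] p0 ⊢ p0
      [Ax] p0 ⊢ p0
    [∨L] p0, (¬p0 ∨ p0) ⊢ p0
      [¬L] p0, ¬p0 ⊢ 
        [Ax] p0 ⊢ p0
      [Ax] p0 ⊢ p0

Result: YES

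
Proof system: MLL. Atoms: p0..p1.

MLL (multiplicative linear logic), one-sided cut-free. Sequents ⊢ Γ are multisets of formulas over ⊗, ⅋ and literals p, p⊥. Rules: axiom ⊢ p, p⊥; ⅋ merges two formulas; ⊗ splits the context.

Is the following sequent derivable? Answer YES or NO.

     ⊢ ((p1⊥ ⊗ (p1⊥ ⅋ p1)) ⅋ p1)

Proof tree:
[⅋]  ⊢ ((p1⊥ ⊗ (p1⊥ ⅋ p1)) ⅋ p1)
  [⊗]  ⊢ p1, (p1⊥ ⊗ (p1⊥ ⅋ p1))
    [Ax]  ⊢ p1, p1⊥
    [⅋]  ⊢ (p1⊥ ⅋ p1)
      [Ax]  ⊢ p1, p1⊥

Result: YES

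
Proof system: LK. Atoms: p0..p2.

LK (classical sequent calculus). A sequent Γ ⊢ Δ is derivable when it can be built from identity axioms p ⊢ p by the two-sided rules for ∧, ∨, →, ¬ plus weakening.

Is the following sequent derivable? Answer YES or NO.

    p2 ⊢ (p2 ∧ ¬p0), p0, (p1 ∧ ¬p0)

Derivation (root first):
[∧R] p2 ⊢ (p2 ∧ ¬p0), p0, (p1 ∧ ¬p0)
  [WR] p2 ⊢ p0, (p2 ∧ ¬p0), p1
    [∧R] p2 ⊢ p0, (p2 ∧ ¬p0)
      [Ax] p2 ⊢ p2
      [¬R]  ⊢ p0, ¬p0
        [Ax] p0 ⊢ p0
  [¬R]  ⊢ p0, ¬p0
    [Ax] p0 ⊢ p0

Result: YES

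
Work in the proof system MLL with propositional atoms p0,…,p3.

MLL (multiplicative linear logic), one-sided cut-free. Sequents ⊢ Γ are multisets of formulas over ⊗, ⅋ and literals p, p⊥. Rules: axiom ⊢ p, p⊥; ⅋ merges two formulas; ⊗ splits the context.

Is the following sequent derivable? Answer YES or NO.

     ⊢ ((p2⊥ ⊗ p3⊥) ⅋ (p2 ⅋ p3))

Derivation trace:
[⅋]  ⊢ ((p2⊥ ⊗ p3⊥) ⅋ (p2 ⅋ p3))
  [⅋]  ⊢ (p2⊥ ⊗ p3⊥), (p2 ⅋ p3)
    [⊗]  ⊢ p2, p3, (p2⊥ ⊗ p3⊥)
      [Ax]  ⊢ p2, p2⊥
      [Ax]  ⊢ p3, p3⊥

Result: YES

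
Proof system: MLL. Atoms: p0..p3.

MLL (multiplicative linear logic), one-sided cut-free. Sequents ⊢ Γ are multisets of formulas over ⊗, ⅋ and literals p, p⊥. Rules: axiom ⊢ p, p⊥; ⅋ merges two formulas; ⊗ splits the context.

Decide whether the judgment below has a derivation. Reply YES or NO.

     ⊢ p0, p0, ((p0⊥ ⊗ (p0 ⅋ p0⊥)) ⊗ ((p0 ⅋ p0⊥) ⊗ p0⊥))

Derivation trace:
[⊗]  ⊢ p0, p0, ((p0⊥ ⊗ (p0 ⅋ p0⊥)) ⊗ ((p0 ⅋ p0⊥) ⊗ p0⊥))
  [⊗]  ⊢ p0, (p0⊥ ⊗ (p0 ⅋ p0⊥))
    [Ax]  ⊢ p0, p0⊥
    [⅋]  ⊢ (p0 ⅋ p0⊥)
      [Ax]  ⊢ p0, p0⊥
  [⊗]  ⊢ p0, ((p0 ⅋ p0⊥) ⊗ p0⊥)
    [⅋]  ⊢ (p0 ⅋ p0⊥)
      [Ax]  ⊢ p0, p0⊥
    [Ax]  ⊢ p0, p0⊥

Result: YES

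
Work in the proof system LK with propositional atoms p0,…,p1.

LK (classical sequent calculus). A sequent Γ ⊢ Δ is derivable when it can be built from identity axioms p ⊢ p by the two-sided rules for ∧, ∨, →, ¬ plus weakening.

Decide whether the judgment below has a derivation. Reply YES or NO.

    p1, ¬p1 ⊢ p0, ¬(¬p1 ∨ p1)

Derivation (root first):
[¬R] p1, ¬p1 ⊢ p0, ¬(¬p1 ∨ p1)
  [¬L] p1, (¬p1 ∨ p1), ¬p1 ⊢ p0
    [∨L] p1, (¬p1 ∨ p1) ⊢ p1, p0
      [¬L] p1, ¬p1 ⊢ 
        [Ax] p1 ⊢ p1
      [WR] p1 ⊢ p1, p0
        [Ax] p1 ⊢ p1

Result: YES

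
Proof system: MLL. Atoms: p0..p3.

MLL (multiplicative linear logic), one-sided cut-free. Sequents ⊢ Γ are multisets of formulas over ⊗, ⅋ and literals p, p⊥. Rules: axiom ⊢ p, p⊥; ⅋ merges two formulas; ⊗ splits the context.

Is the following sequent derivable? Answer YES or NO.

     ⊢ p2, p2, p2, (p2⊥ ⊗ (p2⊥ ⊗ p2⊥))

Derivation trace:
[⊗]  ⊢ p2, p2, p2, (p2⊥ ⊗ (p2⊥ ⊗ p2⊥))
  [Ax]  ⊢ p2, p2⊥
  [⊗]  ⊢ p2, p2, (p2⊥ ⊗ p2⊥)
    [Ax]  ⊢ p2, p2⊥
    [Ax]  ⊢ p2, p2⊥

Result: YES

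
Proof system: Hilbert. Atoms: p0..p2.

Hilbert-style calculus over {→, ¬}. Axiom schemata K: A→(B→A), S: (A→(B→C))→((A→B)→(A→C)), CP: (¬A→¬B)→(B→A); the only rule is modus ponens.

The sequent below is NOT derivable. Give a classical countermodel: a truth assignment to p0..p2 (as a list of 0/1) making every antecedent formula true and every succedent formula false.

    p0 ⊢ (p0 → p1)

Truth-table refutation:
  v=000: Γ:[p0=F] Δ:[(p0 → p1)=T] refutes=False
  v=001: Γ:[p0=F] Δ:[(p0 → p1)=T] refutes=False
  v=010: Γ:[p0=F] Δ:[(p0 → p1)=T] refutes=False
  v=011: Γ:[p0=F] Δ:[(p0 → p1)=T] refutes=False
  v=100: Γ:[p0=T] Δ:[(p0 → p1)=F] refutes=True  ← countermodel

Result: [1, 0, 0]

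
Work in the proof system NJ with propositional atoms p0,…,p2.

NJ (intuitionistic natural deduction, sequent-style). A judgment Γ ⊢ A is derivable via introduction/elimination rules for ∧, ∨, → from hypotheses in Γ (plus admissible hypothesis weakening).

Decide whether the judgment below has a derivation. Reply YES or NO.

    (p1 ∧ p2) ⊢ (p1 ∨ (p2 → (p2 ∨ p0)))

Derivation trace:
[∨I₂] (p1 ∧ p2) ⊢ (p1 ∨ (p2 → (p2 ∨ p0)))
  [Wk] (p1 ∧ p2) ⊢ (p2 → (p2 ∨ p0))
    [→I]  ⊢ (p2 → (p2 ∨ p0))
      [∨I₁] p2 ⊢ (p2 ∨ p0)
        [Ax] p2 ⊢ p2

Result: YES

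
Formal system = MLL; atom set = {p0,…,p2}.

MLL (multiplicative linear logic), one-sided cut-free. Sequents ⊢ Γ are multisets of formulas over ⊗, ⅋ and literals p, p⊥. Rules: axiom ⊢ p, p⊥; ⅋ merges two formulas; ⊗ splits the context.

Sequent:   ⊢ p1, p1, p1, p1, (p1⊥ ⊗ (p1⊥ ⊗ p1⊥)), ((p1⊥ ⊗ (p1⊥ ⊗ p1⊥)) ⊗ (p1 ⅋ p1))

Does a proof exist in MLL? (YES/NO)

Proof tree:
[⊗]  ⊢ p1, p1, p1, p1, (p1⊥ ⊗ (p1⊥ ⊗ p1⊥)), ((p1⊥ ⊗ (p1⊥ ⊗ p1⊥)) ⊗ (p1 ⅋ p1))
  [⊗]  ⊢ p1, p1, p1, (p1⊥ ⊗ (p1⊥ ⊗ p1⊥))
    [Ax]  ⊢ p1, p1⊥
    [⊗]  ⊢ p1, p1, (p1⊥ ⊗ p1⊥)
      [Ax]  ⊢ p1, p1⊥
      [Ax]  ⊢ p1, p1⊥
  [⅋]  ⊢ p1, (p1⊥ ⊗ (p1⊥ ⊗ p1⊥)), (p1 ⅋ p1)
    [⊗]  ⊢ p1, p1, p1, (p1⊥ ⊗ (p1⊥ ⊗ p1⊥))
      [Ax]  ⊢ p1, p1⊥
      [⊗]  ⊢ p1, p1, (p1⊥ ⊗ p1⊥)
        [Ax]  ⊢ p1, p1⊥
        [Ax]  ⊢ p1, p1⊥

Result: YES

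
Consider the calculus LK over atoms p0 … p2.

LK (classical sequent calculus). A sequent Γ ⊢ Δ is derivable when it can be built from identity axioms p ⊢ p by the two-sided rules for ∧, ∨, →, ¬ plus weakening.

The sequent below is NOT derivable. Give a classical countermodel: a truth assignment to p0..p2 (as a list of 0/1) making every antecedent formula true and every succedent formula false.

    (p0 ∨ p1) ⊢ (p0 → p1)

Enumerate valuations to refute Γ ⊢ Δ:
  v=000: Γ:[(p0 ∨ p1)=F] Δ:[(p0 → p1)=T] refutes=False
  v=001: Γ:[(p0 ∨ p1)=F] Δ:[(p0 → p1)=T] refutes=False
  v=010: Γ:[(p0 ∨ p1)=T] Δ:[(p0 → p1)=T] refutes=False
  v=011: Γ:[(p0 ∨ p1)=T] Δ:[(p0 → p1)=T] refutes=False
  v=100: Γ:[(p0 ∨ p1)=T] Δ:[(p0 → p1)=F] refutes=True  ← countermodel

Result: [1, 0, 0]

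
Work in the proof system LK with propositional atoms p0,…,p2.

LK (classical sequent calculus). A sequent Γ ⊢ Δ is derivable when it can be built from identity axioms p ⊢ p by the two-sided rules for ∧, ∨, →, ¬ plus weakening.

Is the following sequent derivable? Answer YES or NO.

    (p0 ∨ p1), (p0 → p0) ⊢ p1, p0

Derivation (root first):
[→L] (p0 ∨ p1), (p0 → p0) ⊢ p1, p0
  [∨L] (p0 ∨ p1) ⊢ p1, p0
    [Ax] p0 ⊢ p0
    [Ax] p1 ⊢ p1
  [Ax] p0 ⊢ p0

Result: YES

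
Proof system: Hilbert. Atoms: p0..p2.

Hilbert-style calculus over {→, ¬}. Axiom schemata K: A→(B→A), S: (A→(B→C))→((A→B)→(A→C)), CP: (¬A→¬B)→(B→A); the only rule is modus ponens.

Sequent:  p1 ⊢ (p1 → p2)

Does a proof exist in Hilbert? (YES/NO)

Enumerate valuations to refute Γ ⊢ Δ:
  v=000: Γ:[p1=F] Δ:[(p1 → p2)=T] refutes=False
  v=001: Γ:[p1=F] Δ:[(p1 → p2)=T] refutes=False
  v=010: Γ:[p1=T] Δ:[(p1 → p2)=F] refutes=True  ← countermodel

Result: NO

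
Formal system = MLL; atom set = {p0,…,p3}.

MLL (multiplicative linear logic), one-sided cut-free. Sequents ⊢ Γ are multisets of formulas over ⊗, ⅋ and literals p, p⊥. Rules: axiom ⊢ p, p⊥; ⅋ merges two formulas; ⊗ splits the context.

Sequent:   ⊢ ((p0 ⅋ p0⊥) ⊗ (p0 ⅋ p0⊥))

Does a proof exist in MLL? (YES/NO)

Proof tree:
[⊗]  ⊢ ((p0 ⅋ p0⊥) ⊗ (p0 ⅋ p0⊥))
  [⅋]  ⊢ (p0 ⅋ p0⊥)
    [Ax]  ⊢ p0, p0⊥
  [⅋]  ⊢ (p0 ⅋ p0⊥)
    [Ax]  ⊢ p0, p0⊥

Result: YES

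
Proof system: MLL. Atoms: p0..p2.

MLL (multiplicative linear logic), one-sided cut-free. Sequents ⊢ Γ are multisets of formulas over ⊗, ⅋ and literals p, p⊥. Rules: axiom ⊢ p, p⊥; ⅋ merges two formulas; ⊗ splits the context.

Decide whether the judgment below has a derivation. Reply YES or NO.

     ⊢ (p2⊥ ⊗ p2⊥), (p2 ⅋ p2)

Proof tree:
[⅋]  ⊢ (p2⊥ ⊗ p2⊥), (p2 ⅋ p2)
  [⊗]  ⊢ p2, p2, (p2⊥ ⊗ p2⊥)
    [Ax]  ⊢ p2, p2⊥
    [Ax]  ⊢ p2, p2⊥

Result: YES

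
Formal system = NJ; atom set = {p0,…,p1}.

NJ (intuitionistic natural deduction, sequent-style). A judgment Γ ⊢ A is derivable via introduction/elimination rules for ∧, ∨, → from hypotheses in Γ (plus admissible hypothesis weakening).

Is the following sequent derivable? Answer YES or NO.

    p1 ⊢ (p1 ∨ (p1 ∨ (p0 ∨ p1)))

Derivation (root first):
[∨I₂] p1 ⊢ (p1 ∨ (p1 ∨ (p0 ∨ p1)))
  [∨I₂] p1 ⊢ (p1 ∨ (p0 ∨ p1))
    [∨I₂] p1 ⊢ (p0 ∨ p1)
      [Ax] p1 ⊢ p1

Result: YES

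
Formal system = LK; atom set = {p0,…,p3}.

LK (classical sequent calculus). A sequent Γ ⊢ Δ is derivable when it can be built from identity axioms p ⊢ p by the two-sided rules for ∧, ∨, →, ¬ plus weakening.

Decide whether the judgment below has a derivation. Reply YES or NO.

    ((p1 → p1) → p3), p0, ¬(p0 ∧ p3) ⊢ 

Derivation trace:
[¬L] ((p1 → p1) → p3), p0, ¬(p0 ∧ p3) ⊢ 
  [∧R] ((p1 → p1) → p3), p0 ⊢ (p0 ∧ p3)
    [Ax] p0 ⊢ p0
    [→L] ((p1 → p1) → p3) ⊢ p3
      [→R]  ⊢ (p1 → p1)
        [Ax] p1 ⊢ p1
      [Ax] p3 ⊢ p3

Result: YES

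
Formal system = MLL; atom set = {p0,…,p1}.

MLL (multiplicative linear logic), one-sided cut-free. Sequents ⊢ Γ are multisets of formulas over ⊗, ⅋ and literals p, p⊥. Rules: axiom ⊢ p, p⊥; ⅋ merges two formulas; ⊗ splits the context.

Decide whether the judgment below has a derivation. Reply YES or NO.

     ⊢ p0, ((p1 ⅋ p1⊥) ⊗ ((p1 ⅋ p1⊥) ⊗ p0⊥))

Derivation (root first):
[⊗]  ⊢ p0, ((p1 ⅋ p1⊥) ⊗ ((p1 ⅋ p1⊥) ⊗ p0⊥))
  [⅋]  ⊢ (p1 ⅋ p1⊥)
    [Ax]  ⊢ p1, p1⊥
  [⊗]  ⊢ p0, ((p1 ⅋ p1⊥) ⊗ p0⊥)
    [⅋]  ⊢ (p1 ⅋ p1⊥)
      [Ax]  ⊢ p1, p1⊥
    [Ax]  ⊢ p0, p0⊥

Result: YES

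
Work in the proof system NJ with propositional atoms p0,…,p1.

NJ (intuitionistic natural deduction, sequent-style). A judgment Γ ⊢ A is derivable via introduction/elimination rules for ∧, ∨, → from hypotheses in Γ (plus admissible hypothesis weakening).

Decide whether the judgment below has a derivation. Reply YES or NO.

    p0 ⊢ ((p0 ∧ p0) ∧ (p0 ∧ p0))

Derivation (root first):
[∧I] p0 ⊢ ((p0 ∧ p0) ∧ (p0 ∧ p0))
  [∧I] p0 ⊢ (p0 ∧ p0)
    [Ax] p0 ⊢ p0
    [Ax] p0 ⊢ p0
  [∧I] p0 ⊢ (p0 ∧ p0)
    [Ax] p0 ⊢ p0
    [Ax] p0 ⊢ p0

Result: YES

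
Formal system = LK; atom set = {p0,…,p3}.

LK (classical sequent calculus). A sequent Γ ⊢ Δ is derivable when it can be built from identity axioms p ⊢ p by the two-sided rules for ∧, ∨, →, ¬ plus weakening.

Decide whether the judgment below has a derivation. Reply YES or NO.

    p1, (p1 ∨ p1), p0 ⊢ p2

Truth-table refutation:
  v=0000: Γ:[p1=F, (p1 ∨ p1)=F, p0=F] Δ:[p2=F] refutes=False
  v=0001: Γ:[p1=F, (p1 ∨ p1)=F, p0=F] Δ:[p2=F] refutes=False
  v=0010: Γ:[p1=F, (p1 ∨ p1)=F, p0=F] Δ:[p2=T] refutes=False
  v=0011: Γ:[p1=F, (p1 ∨ p1)=F, p0=F] Δ:[p2=T] refutes=False
  v=0100: Γ:[p1=T, (p1 ∨ p1)=T, p0=F] Δ:[p2=F] refutes=False
  v=0101: Γ:[p1=T, (p1 ∨ p1)=T, p0=F] Δ:[p2=F] refutes=False
  v=0110: Γ:[p1=T, (p1 ∨ p1)=T, p0=F] Δ:[p2=T] refutes=False
  v=0111: Γ:[p1=T, (p1 ∨ p1)=T, p0=F] Δ:[p2=T] refutes=False
  v=1000: Γ:[p1=F, (p1 ∨ p1)=F, p0=T] Δ:[p2=F] refutes=False
  v=1001: Γ:[p1=F, (p1 ∨ p1)=F, p0=T] Δ:[p2=F] refutes=False
  v=1010: Γ:[p1=F, (p1 ∨ p1)=F, p0=T] Δ:[p2=T] refutes=False
  v=1011: Γ:[p1=F, (p1 ∨ p1)=F, p0=T] Δ:[p2=T] refutes=False
  v=1100: Γ:[p1=T, (p1 ∨ p1)=T, p0=T] Δ:[p2=F] refutes=True  ← countermodel

Result: NO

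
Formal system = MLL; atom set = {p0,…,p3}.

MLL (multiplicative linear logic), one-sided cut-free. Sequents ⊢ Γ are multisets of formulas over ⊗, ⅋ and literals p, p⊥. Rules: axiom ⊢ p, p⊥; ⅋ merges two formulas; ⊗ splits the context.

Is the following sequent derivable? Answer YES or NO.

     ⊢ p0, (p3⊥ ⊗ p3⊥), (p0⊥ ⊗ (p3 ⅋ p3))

Proof tree:
[⊗]  ⊢ p0, (p3⊥ ⊗ p3⊥), (p0⊥ ⊗ (p3 ⅋ p3))
  [Ax]  ⊢ p0, p0⊥
  [⅋]  ⊢ (p3⊥ ⊗ p3⊥), (p3 ⅋ p3)
    [⊗]  ⊢ p3, p3, (p3⊥ ⊗ p3⊥)
      [Ax]  ⊢ p3, p3⊥
      [Ax]  ⊢ p3, p3⊥

Result: YES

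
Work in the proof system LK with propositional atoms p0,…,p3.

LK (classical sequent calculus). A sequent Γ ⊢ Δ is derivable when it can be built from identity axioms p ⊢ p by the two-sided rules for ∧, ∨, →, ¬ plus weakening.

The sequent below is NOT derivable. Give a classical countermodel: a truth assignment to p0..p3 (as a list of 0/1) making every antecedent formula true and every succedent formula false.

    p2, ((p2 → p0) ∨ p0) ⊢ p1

Search for a countermodel by truth-table:
  v=0000: Γ:[p2=F, ((p2 → p0) ∨ p0)=T] Δ:[p1=F] refutes=False
  v=0001: Γ:[p2=F, ((p2 → p0) ∨ p0)=T] Δ:[p1=F] refutes=False
  v=0010: Γ:[p2=T, ((p2 → p0) ∨ p0)=F] Δ:[p1=F] refutes=False
  v=0011: Γ:[p2=T, ((p2 → p0) ∨ p0)=F] Δ:[p1=F] refutes=False
  v=0100: Γ:[p2=F, ((p2 → p0) ∨ p0)=T] Δ:[p1=T] refutes=False
  v=0101: Γ:[p2=F, ((p2 → p0) ∨ p0)=T] Δ:[p1=T] refutes=False
  v=0110: Γ:[p2=T, ((p2 → p0) ∨ p0)=F] Δ:[p1=T] refutes=False
  v=0111: Γ:[p2=T, ((p2 → p0) ∨ p0)=F] Δ:[p1=T] refutes=False
  v=1000: Γ:[p2=F, ((p2 → p0) ∨ p0)=T] Δ:[p1=F] refutes=False
  v=1001: Γ:[p2=F, ((p2 → p0) ∨ p0)=T] Δ:[p1=F] refutes=False
  v=1010: Γ:[p2=T, ((p2 → p0) ∨ p0)=T] Δ:[p1=F] refutes=True  ← countermodel

Result: [1, 0, 1, 0]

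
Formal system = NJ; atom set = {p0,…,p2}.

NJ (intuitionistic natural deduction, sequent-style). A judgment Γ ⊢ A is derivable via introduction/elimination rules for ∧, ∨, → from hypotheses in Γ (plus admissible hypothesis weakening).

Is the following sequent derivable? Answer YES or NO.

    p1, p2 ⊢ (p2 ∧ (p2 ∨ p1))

Derivation (root first):
[∧I] p1, p2 ⊢ (p2 ∧ (p2 ∨ p1))
  [Wk] p2, p2 ⊢ p2
    [Ax] p2 ⊢ p2
  [∨I₂] p1 ⊢ (p2 ∨ p1)
    [Ax] p1 ⊢ p1

Result: YES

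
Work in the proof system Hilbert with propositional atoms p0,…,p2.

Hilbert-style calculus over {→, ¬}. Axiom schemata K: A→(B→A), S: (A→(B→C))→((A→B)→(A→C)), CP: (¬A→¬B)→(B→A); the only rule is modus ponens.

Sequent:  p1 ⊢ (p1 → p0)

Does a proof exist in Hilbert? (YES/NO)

Enumerate valuations to refute Γ ⊢ Δ:
  v=000: Γ:[p1=F] Δ:[(p1 → p0)=T] refutes=False
  v=001: Γ:[p1=F] Δ:[(p1 → p0)=T] refutes=False
  v=010: Γ:[p1=T] Δ:[(p1 → p0)=F] refutes=True  ← countermodel

Result: NO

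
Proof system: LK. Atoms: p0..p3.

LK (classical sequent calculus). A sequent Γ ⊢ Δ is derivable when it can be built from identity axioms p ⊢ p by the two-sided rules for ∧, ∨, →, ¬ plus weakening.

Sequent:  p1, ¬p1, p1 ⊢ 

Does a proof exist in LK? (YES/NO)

Proof tree:
[WL] p1, ¬p1, p1 ⊢ 
  [¬L] p1, ¬p1 ⊢ 
    [Ax] p1 ⊢ p1

Result: YES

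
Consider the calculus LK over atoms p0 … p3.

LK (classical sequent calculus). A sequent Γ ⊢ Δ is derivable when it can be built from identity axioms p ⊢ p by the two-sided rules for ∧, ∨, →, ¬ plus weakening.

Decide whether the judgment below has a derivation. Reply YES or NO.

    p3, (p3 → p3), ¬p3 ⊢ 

Derivation trace:
[¬L] p3, (p3 → p3), ¬p3 ⊢ 
  [→L] p3, (p3 → p3) ⊢ p3
    [Ax] p3 ⊢ p3
    [Ax] p3 ⊢ p3

Result: YES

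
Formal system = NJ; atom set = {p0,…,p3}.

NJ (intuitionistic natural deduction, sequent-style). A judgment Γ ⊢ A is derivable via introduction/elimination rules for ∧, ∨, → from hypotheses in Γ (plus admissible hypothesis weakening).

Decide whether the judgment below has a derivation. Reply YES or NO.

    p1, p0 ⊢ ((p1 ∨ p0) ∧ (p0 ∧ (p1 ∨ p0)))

Derivation (root first):
[∧I] p1, p0 ⊢ ((p1 ∨ p0) ∧ (p0 ∧ (p1 ∨ p0)))
  [∨I₁] p1 ⊢ (p1 ∨ p0)
    [Ax] p1 ⊢ p1
  [∧I] p1, p0 ⊢ (p0 ∧ (p1 ∨ p0))
    [Ax] p0 ⊢ p0
    [∨I₁] p1 ⊢ (p1 ∨ p0)
      [Ax] p1 ⊢ p1

Result: YES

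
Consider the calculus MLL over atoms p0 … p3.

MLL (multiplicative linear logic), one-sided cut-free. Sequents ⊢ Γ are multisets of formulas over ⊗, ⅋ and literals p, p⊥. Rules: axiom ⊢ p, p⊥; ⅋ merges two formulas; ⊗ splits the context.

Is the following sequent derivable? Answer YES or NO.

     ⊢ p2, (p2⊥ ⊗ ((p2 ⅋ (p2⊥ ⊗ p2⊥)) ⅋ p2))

Proof tree:
[⊗]  ⊢ p2, (p2⊥ ⊗ ((p2 ⅋ (p2⊥ ⊗ p2⊥)) ⅋ p2))
  [Ax]  ⊢ p2, p2⊥
  [⅋]  ⊢ ((p2 ⅋ (p2⊥ ⊗ p2⊥)) ⅋ p2)
    [⅋]  ⊢ p2, (p2 ⅋ (p2⊥ ⊗ p2⊥))
      [⊗]  ⊢ p2, p2, (p2⊥ ⊗ p2⊥)
        [Ax]  ⊢ p2, p2⊥
        [Ax]  ⊢ p2, p2⊥

Result: YES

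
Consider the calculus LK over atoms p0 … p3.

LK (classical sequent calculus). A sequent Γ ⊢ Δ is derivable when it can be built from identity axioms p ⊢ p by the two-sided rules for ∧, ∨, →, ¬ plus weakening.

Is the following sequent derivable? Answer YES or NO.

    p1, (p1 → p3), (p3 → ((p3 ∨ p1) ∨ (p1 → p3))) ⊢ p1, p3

Proof tree:
[→L] p1, (p1 → p3), (p3 → ((p3 ∨ p1) ∨ (p1 → p3))) ⊢ p1, p3
  [→L] p1, (p1 → p3) ⊢ p3
    [Ax] p1 ⊢ p1
    [Ax] p3 ⊢ p3
  [∨L] p1, ((p3 ∨ p1) ∨ (p1 → p3)) ⊢ p1, p3
    [∨L] (p3 ∨ p1) ⊢ p1, p3
      [Ax] p3 ⊢ p3
      [Ax] p1 ⊢ p1
    [→L] p1, (p1 → p3) ⊢ p3
      [Ax] p1 ⊢ p1
      [Ax] p3 ⊢ p3

Result: YES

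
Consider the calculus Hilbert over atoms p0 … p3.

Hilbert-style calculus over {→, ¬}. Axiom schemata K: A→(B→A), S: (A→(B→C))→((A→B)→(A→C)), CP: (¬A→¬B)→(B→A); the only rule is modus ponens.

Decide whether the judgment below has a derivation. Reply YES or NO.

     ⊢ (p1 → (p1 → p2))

Enumerate valuations to refute Γ ⊢ Δ:
  v=0000: Γ:[] Δ:[(p1 → (p1 → p2))=T] refutes=False
  v=0001: Γ:[] Δ:[(p1 → (p1 → p2))=T] refutes=False
  v=0010: Γ:[] Δ:[(p1 → (p1 → p2))=T] refutes=False
  v=0011: Γ:[] Δ:[(p1 → (p1 → p2))=T] refutes=False
  v=0100: Γ:[] Δ:[(p1 → (p1 → p2))=F] refutes=True  ← countermodel

Result: NO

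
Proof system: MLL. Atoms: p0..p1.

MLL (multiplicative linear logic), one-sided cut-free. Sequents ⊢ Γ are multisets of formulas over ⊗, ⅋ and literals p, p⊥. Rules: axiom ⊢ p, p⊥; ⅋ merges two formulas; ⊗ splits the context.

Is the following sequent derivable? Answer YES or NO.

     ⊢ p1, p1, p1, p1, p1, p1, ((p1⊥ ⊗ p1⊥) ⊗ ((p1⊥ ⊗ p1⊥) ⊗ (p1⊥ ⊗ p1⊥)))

Proof tree:
[⊗]  ⊢ p1, p1, p1, p1, p1, p1, ((p1⊥ ⊗ p1⊥) ⊗ ((p1⊥ ⊗ p1⊥) ⊗ (p1⊥ ⊗ p1⊥)))
  [⊗]  ⊢ p1, p1, (p1⊥ ⊗ p1⊥)
    [Ax]  ⊢ p1, p1⊥
    [Ax]  ⊢ p1, p1⊥
  [⊗]  ⊢ p1, p1, p1, p1, ((p1⊥ ⊗ p1⊥) ⊗ (p1⊥ ⊗ p1⊥))
    [⊗]  ⊢ p1, p1, (p1⊥ ⊗ p1⊥)
      [Ax]  ⊢ p1, p1⊥
      [Ax]  ⊢ p1, p1⊥
    [⊗]  ⊢ p1, p1, (p1⊥ ⊗ p1⊥)
      [Ax]  ⊢ p1, p1⊥
      [Ax]  ⊢ p1, p1⊥

Result: YES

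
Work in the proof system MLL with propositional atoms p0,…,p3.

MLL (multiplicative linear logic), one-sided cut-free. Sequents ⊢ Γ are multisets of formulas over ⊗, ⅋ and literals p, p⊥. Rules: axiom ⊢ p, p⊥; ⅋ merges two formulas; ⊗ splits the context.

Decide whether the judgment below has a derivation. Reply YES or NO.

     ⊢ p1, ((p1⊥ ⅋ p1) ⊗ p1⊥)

Derivation trace:
[⊗]  ⊢ p1, ((p1⊥ ⅋ p1) ⊗ p1⊥)
  [⅋]  ⊢ (p1⊥ ⅋ p1)
    [Ax]  ⊢ p1, p1⊥
  [Ax]  ⊢ p1, p1⊥

Result: YES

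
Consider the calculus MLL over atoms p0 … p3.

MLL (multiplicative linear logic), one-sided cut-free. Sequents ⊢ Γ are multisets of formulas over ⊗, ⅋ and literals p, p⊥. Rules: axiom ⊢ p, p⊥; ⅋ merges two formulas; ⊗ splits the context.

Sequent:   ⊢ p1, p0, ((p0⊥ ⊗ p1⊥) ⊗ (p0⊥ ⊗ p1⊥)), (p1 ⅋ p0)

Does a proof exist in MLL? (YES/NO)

Proof tree:
[⅋]  ⊢ p1, p0, ((p0⊥ ⊗ p1⊥) ⊗ (p0⊥ ⊗ p1⊥)), (p1 ⅋ p0)
  [⊗]  ⊢ p0, p1, p0, p1, ((p0⊥ ⊗ p1⊥) ⊗ (p0⊥ ⊗ p1⊥))
    [⊗]  ⊢ p0, p1, (p0⊥ ⊗ p1⊥)
      [Ax]  ⊢ p0, p0⊥
      [Ax]  ⊢ p1, p1⊥
    [⊗]  ⊢ p0, p1, (p0⊥ ⊗ p1⊥)
      [Ax]  ⊢ p0, p0⊥
      [Ax]  ⊢ p1, p1⊥

Result: YES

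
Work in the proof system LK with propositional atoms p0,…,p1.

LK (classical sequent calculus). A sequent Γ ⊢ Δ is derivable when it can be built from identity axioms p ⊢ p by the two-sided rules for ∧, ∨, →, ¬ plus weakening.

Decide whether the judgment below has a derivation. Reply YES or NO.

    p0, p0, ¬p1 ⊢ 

Enumerate valuations to refute Γ ⊢ Δ:
  v=00: Γ:[p0=F, p0=F, ¬p1=T] Δ:[] refutes=False
  v=01: Γ:[p0=F, p0=F, ¬p1=F] Δ:[] refutes=False
  v=10: Γ:[p0=T, p0=T, ¬p1=T] Δ:[] refutes=True  ← countermodel

Result: NO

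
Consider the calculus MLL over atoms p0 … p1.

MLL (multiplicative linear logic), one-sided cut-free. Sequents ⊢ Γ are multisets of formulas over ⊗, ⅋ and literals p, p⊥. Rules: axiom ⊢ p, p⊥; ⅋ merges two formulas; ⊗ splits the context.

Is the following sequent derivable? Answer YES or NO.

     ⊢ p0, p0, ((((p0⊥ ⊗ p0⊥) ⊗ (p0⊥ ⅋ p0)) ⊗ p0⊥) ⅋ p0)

Derivation (root first):
[⅋]  ⊢ p0, p0, ((((p0⊥ ⊗ p0⊥) ⊗ (p0⊥ ⅋ p0)) ⊗ p0⊥) ⅋ p0)
  [⊗]  ⊢ p0, p0, p0, (((p0⊥ ⊗ p0⊥) ⊗ (p0⊥ ⅋ p0)) ⊗ p0⊥)
    [⊗]  ⊢ p0, p0, ((p0⊥ ⊗ p0⊥) ⊗ (p0⊥ ⅋ p0))
      [⊗]  ⊢ p0, p0, (p0⊥ ⊗ p0⊥)
        [Ax]  ⊢ p0, p0⊥
        [Ax]  ⊢ p0, p0⊥
      [⅋]  ⊢ (p0⊥ ⅋ p0)
        [Ax]  ⊢ p0, p0⊥
    [Ax]  ⊢ p0, p0⊥

Result: YES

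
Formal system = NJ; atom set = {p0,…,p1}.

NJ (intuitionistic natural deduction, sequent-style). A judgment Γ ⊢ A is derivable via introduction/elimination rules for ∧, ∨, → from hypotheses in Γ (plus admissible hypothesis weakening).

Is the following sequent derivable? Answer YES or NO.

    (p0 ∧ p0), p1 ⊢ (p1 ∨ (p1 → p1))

Proof tree:
[Wk] (p0 ∧ p0), p1 ⊢ (p1 ∨ (p1 → p1))
  [∨I₂] (p0 ∧ p0) ⊢ (p1 ∨ (p1 → p1))
    [Wk] (p0 ∧ p0) ⊢ (p1 → p1)
      [→I]  ⊢ (p1 → p1)
        [Ax] p1 ⊢ p1

Result: YES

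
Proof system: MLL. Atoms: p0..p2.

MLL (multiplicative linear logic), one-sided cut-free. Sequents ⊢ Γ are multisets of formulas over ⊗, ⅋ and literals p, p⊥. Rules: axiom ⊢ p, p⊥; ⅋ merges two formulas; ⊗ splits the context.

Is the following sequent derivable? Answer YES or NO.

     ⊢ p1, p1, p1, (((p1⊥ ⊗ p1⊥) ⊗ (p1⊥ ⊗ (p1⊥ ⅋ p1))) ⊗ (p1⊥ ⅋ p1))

Proof tree:
[⊗]  ⊢ p1, p1, p1, (((p1⊥ ⊗ p1⊥) ⊗ (p1⊥ ⊗ (p1⊥ ⅋ p1))) ⊗ (p1⊥ ⅋ p1))
  [⊗]  ⊢ p1, p1, p1, ((p1⊥ ⊗ p1⊥) ⊗ (p1⊥ ⊗ (p1⊥ ⅋ p1)))
    [⊗]  ⊢ p1, p1, (p1⊥ ⊗ p1⊥)
      [Ax]  ⊢ p1, p1⊥
      [Ax]  ⊢ p1, p1⊥
    [⊗]  ⊢ p1, (p1⊥ ⊗ (p1⊥ ⅋ p1))
      [Ax]  ⊢ p1, p1⊥
      [⅋]  ⊢ (p1⊥ ⅋ p1)
        [Ax]  ⊢ p1, p1⊥
  [⅋]  ⊢ (p1⊥ ⅋ p1)
    [Ax]  ⊢ p1, p1⊥

Result: YES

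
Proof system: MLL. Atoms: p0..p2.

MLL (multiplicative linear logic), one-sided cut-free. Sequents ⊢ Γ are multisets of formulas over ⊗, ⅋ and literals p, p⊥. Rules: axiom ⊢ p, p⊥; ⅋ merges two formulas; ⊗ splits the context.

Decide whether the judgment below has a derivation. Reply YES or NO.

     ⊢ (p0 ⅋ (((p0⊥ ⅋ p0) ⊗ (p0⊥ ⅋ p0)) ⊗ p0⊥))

Derivation (root first):
[⅋]  ⊢ (p0 ⅋ (((p0⊥ ⅋ p0) ⊗ (p0⊥ ⅋ p0)) ⊗ p0⊥))
  [⊗]  ⊢ p0, (((p0⊥ ⅋ p0) ⊗ (p0⊥ ⅋ p0)) ⊗ p0⊥)
    [⊗]  ⊢ ((p0⊥ ⅋ p0) ⊗ (p0⊥ ⅋ p0))
      [⅋]  ⊢ (p0⊥ ⅋ p0)
        [Ax]  ⊢ p0, p0⊥
      [⅋]  ⊢ (p0⊥ ⅋ p0)
        [Ax]  ⊢ p0, p0⊥
    [Ax]  ⊢ p0, p0⊥

Result: YES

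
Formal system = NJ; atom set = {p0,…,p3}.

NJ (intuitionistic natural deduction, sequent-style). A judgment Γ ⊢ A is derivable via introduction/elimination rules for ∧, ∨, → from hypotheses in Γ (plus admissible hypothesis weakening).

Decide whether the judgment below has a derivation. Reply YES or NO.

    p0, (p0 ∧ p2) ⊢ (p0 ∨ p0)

Derivation trace:
[Wk] p0, (p0 ∧ p2) ⊢ (p0 ∨ p0)
  [∨I₁] p0 ⊢ (p0 ∨ p0)
    [Ax] p0 ⊢ p0

Result: YES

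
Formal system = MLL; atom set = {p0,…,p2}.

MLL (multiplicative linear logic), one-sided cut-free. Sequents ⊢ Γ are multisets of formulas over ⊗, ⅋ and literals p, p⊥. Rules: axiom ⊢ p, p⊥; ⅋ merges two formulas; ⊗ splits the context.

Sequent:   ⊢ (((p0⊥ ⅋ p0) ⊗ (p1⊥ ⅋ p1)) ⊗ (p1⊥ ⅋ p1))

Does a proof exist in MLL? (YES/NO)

Derivation (root first):
[⊗]  ⊢ (((p0⊥ ⅋ p0) ⊗ (p1⊥ ⅋ p1)) ⊗ (p1⊥ ⅋ p1))
  [⊗]  ⊢ ((p0⊥ ⅋ p0) ⊗ (p1⊥ ⅋ p1))
    [⅋]  ⊢ (p0⊥ ⅋ p0)
      [Ax]  ⊢ p0, p0⊥
    [⅋]  ⊢ (p1⊥ ⅋ p1)
      [Ax]  ⊢ p1, p1⊥
  [⅋]  ⊢ (p1⊥ ⅋ p1)
    [Ax]  ⊢ p1, p1⊥

Result: YES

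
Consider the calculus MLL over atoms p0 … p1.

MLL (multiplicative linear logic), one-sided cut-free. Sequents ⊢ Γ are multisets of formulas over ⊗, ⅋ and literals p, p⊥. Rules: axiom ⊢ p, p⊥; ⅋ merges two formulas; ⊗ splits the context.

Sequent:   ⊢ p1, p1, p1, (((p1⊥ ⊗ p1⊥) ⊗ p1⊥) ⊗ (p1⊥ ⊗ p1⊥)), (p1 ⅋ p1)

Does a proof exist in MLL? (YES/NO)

Derivation (root first):
[⅋]  ⊢ p1, p1, p1, (((p1⊥ ⊗ p1⊥) ⊗ p1⊥) ⊗ (p1⊥ ⊗ p1⊥)), (p1 ⅋ p1)
  [⊗]  ⊢ p1, p1, p1, p1, p1, (((p1⊥ ⊗ p1⊥) ⊗ p1⊥) ⊗ (p1⊥ ⊗ p1⊥))
    [⊗]  ⊢ p1, p1, p1, ((p1⊥ ⊗ p1⊥) ⊗ p1⊥)
      [⊗]  ⊢ p1, p1, (p1⊥ ⊗ p1⊥)
        [Ax]  ⊢ p1, p1⊥
        [Ax]  ⊢ p1, p1⊥
      [Ax]  ⊢ p1, p1⊥
    [⊗]  ⊢ p1, p1, (p1⊥ ⊗ p1⊥)
      [Ax]  ⊢ p1, p1⊥
      [Ax]  ⊢ p1, p1⊥

Result: YES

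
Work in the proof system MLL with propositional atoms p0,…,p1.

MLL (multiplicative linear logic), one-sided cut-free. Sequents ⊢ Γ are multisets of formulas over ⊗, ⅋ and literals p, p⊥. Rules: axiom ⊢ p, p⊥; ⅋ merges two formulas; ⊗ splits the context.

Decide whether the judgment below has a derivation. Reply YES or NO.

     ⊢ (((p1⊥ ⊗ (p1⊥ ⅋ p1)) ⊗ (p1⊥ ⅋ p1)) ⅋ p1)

Proof tree:
[⅋]  ⊢ (((p1⊥ ⊗ (p1⊥ ⅋ p1)) ⊗ (p1⊥ ⅋ p1)) ⅋ p1)
  [⊗]  ⊢ p1, ((p1⊥ ⊗ (p1⊥ ⅋ p1)) ⊗ (p1⊥ ⅋ p1))
    [⊗]  ⊢ p1, (p1⊥ ⊗ (p1⊥ ⅋ p1))
      [Ax]  ⊢ p1, p1⊥
      [⅋]  ⊢ (p1⊥ ⅋ p1)
        [Ax]  ⊢ p1, p1⊥
    [⅋]  ⊢ (p1⊥ ⅋ p1)
      [Ax]  ⊢ p1, p1⊥

Result: YES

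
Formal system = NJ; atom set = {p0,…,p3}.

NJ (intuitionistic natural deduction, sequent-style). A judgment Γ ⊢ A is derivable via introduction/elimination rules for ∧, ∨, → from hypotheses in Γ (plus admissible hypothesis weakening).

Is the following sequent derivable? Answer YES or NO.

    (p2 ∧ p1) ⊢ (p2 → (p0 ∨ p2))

Derivation trace:
[Wk] (p2 ∧ p1) ⊢ (p2 → (p0 ∨ p2))
  [→I]  ⊢ (p2 → (p0 ∨ p2))
    [∨I₂] p2 ⊢ (p0 ∨ p2)
      [Ax] p2 ⊢ p2

Result: YES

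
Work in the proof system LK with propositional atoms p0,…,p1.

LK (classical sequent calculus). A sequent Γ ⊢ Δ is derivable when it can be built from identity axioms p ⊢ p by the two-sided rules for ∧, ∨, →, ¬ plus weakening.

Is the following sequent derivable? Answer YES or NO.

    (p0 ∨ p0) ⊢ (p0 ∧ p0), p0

Proof tree:
[∨L] (p0 ∨ p0) ⊢ (p0 ∧ p0), p0
  [∧R] p0 ⊢ p0, (p0 ∧ p0)
    [Ax] p0 ⊢ p0
    [WR] p0 ⊢ p0, p0
      [Ax] p0 ⊢ p0
  [Ax] p0 ⊢ p0

Result: YES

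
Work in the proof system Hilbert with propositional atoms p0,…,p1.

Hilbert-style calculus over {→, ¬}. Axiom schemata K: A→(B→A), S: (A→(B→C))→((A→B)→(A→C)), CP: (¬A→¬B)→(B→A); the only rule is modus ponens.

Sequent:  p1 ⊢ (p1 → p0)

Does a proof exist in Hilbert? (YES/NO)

Search for a countermodel by truth-table:
  v=00: Γ:[p1=F] Δ:[(p1 → p0)=T] refutes=False
  v=01: Γ:[p1=T] Δ:[(p1 → p0)=F] refutes=True  ← countermodel

Result: NO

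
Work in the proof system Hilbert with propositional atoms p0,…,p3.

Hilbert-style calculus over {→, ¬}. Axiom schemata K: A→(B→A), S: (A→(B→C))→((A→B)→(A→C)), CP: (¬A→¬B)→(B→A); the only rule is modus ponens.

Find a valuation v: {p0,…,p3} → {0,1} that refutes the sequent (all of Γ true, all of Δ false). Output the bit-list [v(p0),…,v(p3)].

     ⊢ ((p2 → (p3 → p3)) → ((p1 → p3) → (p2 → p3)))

Search for a countermodel by truth-table:
  v=0000: Γ:[] Δ:[((p2 → (p3 → p3)) → ((p1 → p3) → (p2 → p3)))=T] refutes=False
  v=0001: Γ:[] Δ:[((p2 → (p3 → p3)) → ((p1 → p3) → (p2 → p3)))=T] refutes=False
  v=0010: Γ:[] Δ:[((p2 → (p3 → p3)) → ((p1 → p3) → (p2 → p3)))=F] refutes=True  ← countermodel

Result: [0, 0, 1, 0]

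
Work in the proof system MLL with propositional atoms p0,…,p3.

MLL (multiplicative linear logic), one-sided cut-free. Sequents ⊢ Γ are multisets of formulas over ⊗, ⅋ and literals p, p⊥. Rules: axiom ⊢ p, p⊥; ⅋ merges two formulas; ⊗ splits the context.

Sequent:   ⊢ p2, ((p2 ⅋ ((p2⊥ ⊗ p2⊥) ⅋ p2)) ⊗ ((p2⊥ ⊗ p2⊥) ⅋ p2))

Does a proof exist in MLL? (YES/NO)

Derivation trace:
[⊗]  ⊢ p2, ((p2 ⅋ ((p2⊥ ⊗ p2⊥) ⅋ p2)) ⊗ ((p2⊥ ⊗ p2⊥) ⅋ p2))
  [⅋]  ⊢ (p2 ⅋ ((p2⊥ ⊗ p2⊥) ⅋ p2))
    [⅋]  ⊢ p2, ((p2⊥ ⊗ p2⊥) ⅋ p2)
      [⊗]  ⊢ p2, p2, (p2⊥ ⊗ p2⊥)
        [Ax]  ⊢ p2, p2⊥
        [Ax]  ⊢ p2, p2⊥
  [⅋]  ⊢ p2, ((p2⊥ ⊗ p2⊥) ⅋ p2)
    [⊗]  ⊢ p2, p2, (p2⊥ ⊗ p2⊥)
      [Ax]  ⊢ p2, p2⊥
      [Ax]  ⊢ p2, p2⊥

Result: YES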